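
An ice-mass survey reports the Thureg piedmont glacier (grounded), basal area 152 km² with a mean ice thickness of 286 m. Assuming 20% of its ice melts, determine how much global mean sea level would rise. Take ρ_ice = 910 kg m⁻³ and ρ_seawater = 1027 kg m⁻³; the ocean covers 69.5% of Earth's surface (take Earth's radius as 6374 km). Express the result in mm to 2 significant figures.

≈ 0.022 mm

Thureg: ice volume = 152 km² × 286 m = 43.47 km³; 0.2 × 43.47 × (910/1027) = 7.704 km³ of water.
Spread over 3.55×10^14 m² of ocean, Δh = 7.704×10^9 / 3.55×10^14 = 2.17×10^-5 m = 0.022 mm.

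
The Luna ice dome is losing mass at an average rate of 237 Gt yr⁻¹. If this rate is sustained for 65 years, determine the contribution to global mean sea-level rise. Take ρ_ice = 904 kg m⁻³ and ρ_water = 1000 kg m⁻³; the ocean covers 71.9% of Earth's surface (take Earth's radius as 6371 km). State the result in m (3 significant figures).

Total mass lost = 237 Gt/yr × 65 yr = 1.540×10^4 Gt = 1.540×10^16 kg.
ρ_w = 1000 kg m⁻³, so water volume = 1.540×10^16 / 1000 = 1.540×10^13 m³.
Δh = 1.540×10^13 / 3.67×10^14 = 0.0420 m.

≈ 0.0420 m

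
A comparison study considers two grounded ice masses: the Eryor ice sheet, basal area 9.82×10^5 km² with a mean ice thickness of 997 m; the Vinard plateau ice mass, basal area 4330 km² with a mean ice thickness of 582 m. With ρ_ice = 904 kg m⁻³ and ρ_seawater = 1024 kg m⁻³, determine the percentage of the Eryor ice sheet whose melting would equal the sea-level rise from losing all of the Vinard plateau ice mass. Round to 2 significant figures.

≈ 0.26 %

Equal sea-level rise means equal mass of meltwater, i.e. equal mass of ice lost.
Ice mass of Vinard: 2.278×10^15 kg; ice mass of Eryor: 8.851×10^17 kg.
Fraction required = 2.278×10^15 / 8.851×10^17 = 2.57×10^-3 → 0.26 %.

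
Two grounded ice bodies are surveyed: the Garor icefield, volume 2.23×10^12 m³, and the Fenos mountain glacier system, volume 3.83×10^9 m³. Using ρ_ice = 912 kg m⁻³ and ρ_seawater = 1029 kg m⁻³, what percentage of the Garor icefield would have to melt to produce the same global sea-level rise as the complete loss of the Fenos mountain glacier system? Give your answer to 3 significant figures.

Equal sea-level rise means equal mass of meltwater, i.e. equal mass of ice lost.
Ice mass of Fenos: 3.493×10^12 kg; ice mass of Garor: 2.034×10^15 kg.
Fraction required = 3.493×10^12 / 2.034×10^15 = 1.72×10^-3 → 0.172 %.

≈ 0.172 %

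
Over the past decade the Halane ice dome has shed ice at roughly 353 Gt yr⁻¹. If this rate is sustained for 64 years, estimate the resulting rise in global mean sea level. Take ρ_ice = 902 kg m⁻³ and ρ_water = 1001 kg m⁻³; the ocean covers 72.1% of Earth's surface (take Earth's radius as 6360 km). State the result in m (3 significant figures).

≈ 0.0616 m

Total mass lost = 353 Gt/yr × 64 yr = 2.259×10^4 Gt = 2.259×10^16 kg.
ρ_w = 1001 kg m⁻³, so water volume = 2.259×10^16 / 1001 = 2.257×10^13 m³.
Δh = 2.257×10^13 / 3.66×10^14 = 0.0616 m.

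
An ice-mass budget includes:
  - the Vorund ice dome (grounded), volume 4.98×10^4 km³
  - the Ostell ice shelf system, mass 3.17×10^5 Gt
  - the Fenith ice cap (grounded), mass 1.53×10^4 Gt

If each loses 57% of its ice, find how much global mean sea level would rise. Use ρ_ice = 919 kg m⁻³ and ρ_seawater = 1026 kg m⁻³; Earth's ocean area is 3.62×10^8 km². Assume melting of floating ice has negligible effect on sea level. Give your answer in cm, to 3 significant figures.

≈ 9.37 cm

Vorund: 0.57 × 4.98×10^4 km³ × (919/1026) = 2.543×10^4 km³ of water.
The Ostell ice shelf system is floating and already displaces its own weight of water, so its melt adds essentially nothing to sea level.
Fenith: 0.57 × 1.53×10^4 Gt = 8.721×10^15 kg; dividing by ρ_w = 1026 kg m⁻³ gives 8.500×10^12 m³ of water.
Total added water ≈ 3.393×10^13 m³ over 3.62×10^14 m² → Δh = 0.0937 m = 9.37 cm.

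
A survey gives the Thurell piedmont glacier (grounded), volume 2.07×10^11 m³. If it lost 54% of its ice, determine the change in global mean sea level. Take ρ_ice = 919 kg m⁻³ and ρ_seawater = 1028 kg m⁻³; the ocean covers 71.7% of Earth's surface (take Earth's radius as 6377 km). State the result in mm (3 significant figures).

≈ 0.273 mm

Thurell: 0.54 × 2.07×10^11 m³ × (919/1028) = 9.993×10^10 m³ of water.
Spread over 3.66×10^14 m² of ocean, Δh = 9.993×10^10 / 3.66×10^14 = 2.73×10^-4 m = 0.273 mm.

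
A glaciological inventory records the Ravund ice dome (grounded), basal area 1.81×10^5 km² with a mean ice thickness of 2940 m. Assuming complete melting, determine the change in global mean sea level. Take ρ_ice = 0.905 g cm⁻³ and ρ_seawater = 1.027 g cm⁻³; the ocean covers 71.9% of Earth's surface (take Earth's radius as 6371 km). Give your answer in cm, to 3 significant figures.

≈ 128 cm

Ravund: ice volume = 1.81×10^5 km² × 2940 m = 5.321×10^5 km³; 5.321×10^5 × (905/1027) = 4.689×10^5 km³ of water.
Spread over 3.67×10^14 m² of ocean, Δh = 4.689×10^14 / 3.67×10^14 = 1.28 m = 128 cm.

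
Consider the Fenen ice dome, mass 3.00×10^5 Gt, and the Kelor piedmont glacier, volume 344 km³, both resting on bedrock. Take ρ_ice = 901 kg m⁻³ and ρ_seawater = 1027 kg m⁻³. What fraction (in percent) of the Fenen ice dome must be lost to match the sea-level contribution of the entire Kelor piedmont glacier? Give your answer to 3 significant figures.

Equal sea-level rise means equal mass of meltwater, i.e. equal mass of ice lost.
Ice mass of Kelor: 3.099×10^14 kg; ice mass of Fenen: 3.000×10^17 kg.
Fraction required = 3.099×10^14 / 3.000×10^17 = 1.03×10^-3 → 0.103 %.

≈ 0.103 %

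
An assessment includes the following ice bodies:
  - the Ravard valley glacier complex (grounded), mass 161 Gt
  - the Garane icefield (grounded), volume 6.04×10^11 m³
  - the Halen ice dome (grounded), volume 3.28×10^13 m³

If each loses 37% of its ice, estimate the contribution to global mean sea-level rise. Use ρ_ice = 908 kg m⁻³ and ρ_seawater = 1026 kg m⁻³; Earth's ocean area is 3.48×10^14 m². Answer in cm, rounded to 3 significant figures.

≈ 3.16 cm

Ravard: 0.37 × 161 Gt = 5.957×10^13 kg; dividing by ρ_w = 1026 kg m⁻³ gives 5.806×10^10 m³ of water.
Garane: 0.37 × 6.04×10^11 m³ × (908/1026) = 1.978×10^11 m³ of water.
Halen: 0.37 × 3.28×10^13 m³ × (908/1026) = 1.074×10^13 m³ of water.
Total added water ≈ 1.100×10^13 m³ over 3.48×10^14 m² → Δh = 0.0316 m = 3.16 cm.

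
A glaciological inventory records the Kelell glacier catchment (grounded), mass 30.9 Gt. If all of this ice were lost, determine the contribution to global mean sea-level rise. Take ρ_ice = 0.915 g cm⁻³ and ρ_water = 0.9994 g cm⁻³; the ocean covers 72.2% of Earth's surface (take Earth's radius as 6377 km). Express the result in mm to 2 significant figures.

≈ 0.084 mm

Kelell: 30.9 Gt = 3.090×10^13 kg; dividing by ρ_w = 0.9994 g cm⁻³ = 999.4 kg m⁻³ gives 3.092×10^10 m³ of water.
Spread over 3.69×10^14 m² of ocean, Δh = 3.092×10^10 / 3.69×10^14 = 8.38×10^-5 m = 0.084 mm.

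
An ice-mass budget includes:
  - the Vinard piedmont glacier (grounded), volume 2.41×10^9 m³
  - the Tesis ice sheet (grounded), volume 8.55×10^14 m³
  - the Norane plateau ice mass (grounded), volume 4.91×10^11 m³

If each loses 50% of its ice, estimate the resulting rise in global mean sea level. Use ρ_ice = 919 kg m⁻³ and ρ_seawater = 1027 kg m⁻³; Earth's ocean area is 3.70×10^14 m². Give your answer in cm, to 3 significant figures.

≈ 103 cm

Vinard: 0.5 × 2.41×10^9 m³ × (919/1027) = 1.078×10^9 m³ of water.
Tesis: 0.5 × 8.55×10^14 m³ × (919/1027) = 3.825×10^14 m³ of water.
Norane: 0.5 × 4.91×10^11 m³ × (919/1027) = 2.197×10^11 m³ of water.
Total added water ≈ 3.828×10^14 m³ over 3.70×10^14 m² → Δh = 1.03 m = 103 cm.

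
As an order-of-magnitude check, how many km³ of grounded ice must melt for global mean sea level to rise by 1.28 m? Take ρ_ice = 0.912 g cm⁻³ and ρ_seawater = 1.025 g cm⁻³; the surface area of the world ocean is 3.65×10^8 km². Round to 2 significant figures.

Required water volume = Δh × A = 1.28 m × 3.65×10^14 m² = 4.672×10^14 m³ = 4.672×10^5 km³.
Ice volume = water volume × ρ_w/ρ_ice = 4.672×10^5 × 1025/912 = 5.3×10^5 km³.

≈ 5.3×10^5 km³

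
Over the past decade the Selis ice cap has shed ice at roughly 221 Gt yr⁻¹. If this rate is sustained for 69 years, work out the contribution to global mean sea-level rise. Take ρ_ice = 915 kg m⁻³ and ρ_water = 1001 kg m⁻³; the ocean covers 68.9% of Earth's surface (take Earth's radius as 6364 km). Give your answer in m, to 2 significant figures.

Total mass lost = 221 Gt/yr × 69 yr = 1.525×10^4 Gt = 1.525×10^16 kg.
ρ_w = 1001 kg m⁻³, so water volume = 1.525×10^16 / 1001 = 1.523×10^13 m³.
Δh = 1.523×10^13 / 3.51×10^14 = 0.0434 m.

≈ 0.043 m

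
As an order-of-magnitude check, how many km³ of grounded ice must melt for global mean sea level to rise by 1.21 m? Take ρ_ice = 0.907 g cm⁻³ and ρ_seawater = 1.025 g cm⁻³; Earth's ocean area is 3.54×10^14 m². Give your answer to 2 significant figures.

≈ 4.8×10^5 km³

Required water volume = Δh × A = 1.21 m × 3.54×10^14 m² = 4.283×10^14 m³ = 4.283×10^5 km³.
Ice volume = water volume × ρ_w/ρ_ice = 4.283×10^5 × 1025/907 = 4.8×10^5 km³.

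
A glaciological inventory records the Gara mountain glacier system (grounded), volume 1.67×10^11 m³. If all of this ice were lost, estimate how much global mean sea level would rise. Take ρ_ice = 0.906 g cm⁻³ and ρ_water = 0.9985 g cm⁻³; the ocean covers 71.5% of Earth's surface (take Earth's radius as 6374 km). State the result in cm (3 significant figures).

≈ 0.0415 cm

Gara: 1.67×10^11 m³ × (906/998.5) = 1.515×10^11 m³ of water.
Spread over 3.65×10^14 m² of ocean, Δh = 1.515×10^11 / 3.65×10^14 = 4.15×10^-4 m = 0.0415 cm.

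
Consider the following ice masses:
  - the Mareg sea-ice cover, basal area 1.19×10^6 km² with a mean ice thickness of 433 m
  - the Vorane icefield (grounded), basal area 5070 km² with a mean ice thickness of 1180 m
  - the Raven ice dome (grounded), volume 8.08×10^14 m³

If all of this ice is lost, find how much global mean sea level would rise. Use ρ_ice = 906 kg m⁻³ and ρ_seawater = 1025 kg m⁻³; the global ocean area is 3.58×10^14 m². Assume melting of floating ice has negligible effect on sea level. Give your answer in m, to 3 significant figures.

≈ 2.01 m

The Mareg sea-ice cover is floating and already displaces its own weight of water, so its melt adds essentially nothing to sea level.
Vorane: ice volume = 5070 km² × 1180 m = 5983 km³; 5983 × (906/1025) = 5288 km³ of water.
Raven: 8.08×10^14 m³ × (906/1025) = 7.142×10^14 m³ of water.
Total added water ≈ 7.195×10^14 m³ over 3.58×10^14 m² → Δh = 2.01 m.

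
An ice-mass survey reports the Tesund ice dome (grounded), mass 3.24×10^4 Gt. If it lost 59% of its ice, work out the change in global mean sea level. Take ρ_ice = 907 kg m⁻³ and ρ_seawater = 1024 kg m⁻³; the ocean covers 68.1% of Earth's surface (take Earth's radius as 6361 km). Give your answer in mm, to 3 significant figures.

≈ 53.9 mm

Tesund: 0.59 × 3.24×10^4 Gt = 1.912×10^16 kg; dividing by ρ_w = 1024 kg m⁻³ gives 1.867×10^13 m³ of water.
Spread over 3.46×10^14 m² of ocean, Δh = 1.867×10^13 / 3.46×10^14 = 0.0539 m = 53.9 mm.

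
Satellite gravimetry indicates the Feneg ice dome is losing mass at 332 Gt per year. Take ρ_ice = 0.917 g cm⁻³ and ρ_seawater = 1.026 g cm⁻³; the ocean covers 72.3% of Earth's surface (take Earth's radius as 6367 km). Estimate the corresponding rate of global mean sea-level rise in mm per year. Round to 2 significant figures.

ρ_w = 1.026 g cm⁻³ = 1026 kg m⁻³. Annual water volume added = 332 Gt / ρ_w = 3.320×10^14 kg / 1026 kg m⁻³ = 3.236×10^11 m³.
Δh per year = 3.236×10^11 / 3.68×10^14 = 8.79×10^-4 m = 0.88 mm.

≈ 0.88 mm/yr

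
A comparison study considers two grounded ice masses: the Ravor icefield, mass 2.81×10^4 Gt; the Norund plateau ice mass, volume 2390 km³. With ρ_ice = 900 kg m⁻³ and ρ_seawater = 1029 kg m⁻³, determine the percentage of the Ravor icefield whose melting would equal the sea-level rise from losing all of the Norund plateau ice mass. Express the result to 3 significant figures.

Equal sea-level rise means equal mass of meltwater, i.e. equal mass of ice lost.
Ice mass of Norund: 2.151×10^15 kg; ice mass of Ravor: 2.810×10^16 kg.
Fraction required = 2.151×10^15 / 2.810×10^16 = 0.0765 → 7.65 %.

≈ 7.65 %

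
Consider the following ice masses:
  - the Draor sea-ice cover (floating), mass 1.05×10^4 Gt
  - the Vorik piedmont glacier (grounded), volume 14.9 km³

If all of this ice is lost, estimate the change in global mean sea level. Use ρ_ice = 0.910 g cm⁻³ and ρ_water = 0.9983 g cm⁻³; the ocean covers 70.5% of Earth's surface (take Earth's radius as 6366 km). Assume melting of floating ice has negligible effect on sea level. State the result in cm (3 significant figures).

The Draor sea-ice cover is floating and already displaces its own weight of water, so its melt adds essentially nothing to sea level.
Vorik: 14.9 km³ × (910/998.3) = 13.58 km³ of water.
Total added water ≈ 1.358×10^10 m³ over 3.59×10^14 m² → Δh = 3.78×10^-5 m = 3.78×10^-3 cm.

≈ 3.78×10^-3 cm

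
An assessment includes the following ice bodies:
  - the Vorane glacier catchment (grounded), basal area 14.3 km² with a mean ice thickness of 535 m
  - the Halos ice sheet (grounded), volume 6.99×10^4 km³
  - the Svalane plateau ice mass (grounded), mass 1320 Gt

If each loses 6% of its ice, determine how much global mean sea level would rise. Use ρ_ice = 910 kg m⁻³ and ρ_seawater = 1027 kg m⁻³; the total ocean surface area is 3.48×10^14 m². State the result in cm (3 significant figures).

Vorane: ice volume = 14.3 km² × 535 m = 7.651 km³; 0.06 × 7.651 × (910/1027) = 0.4067 km³ of water.
Halos: 0.06 × 6.99×10^4 km³ × (910/1027) = 3716 km³ of water.
Svalane: 0.06 × 1320 Gt = 7.920×10^13 kg; dividing by ρ_w = 1027 kg m⁻³ gives 7.712×10^10 m³ of water.
Total added water ≈ 3.794×10^12 m³ over 3.48×10^14 m² → Δh = 0.0109 m = 1.09 cm.

≈ 1.09 cm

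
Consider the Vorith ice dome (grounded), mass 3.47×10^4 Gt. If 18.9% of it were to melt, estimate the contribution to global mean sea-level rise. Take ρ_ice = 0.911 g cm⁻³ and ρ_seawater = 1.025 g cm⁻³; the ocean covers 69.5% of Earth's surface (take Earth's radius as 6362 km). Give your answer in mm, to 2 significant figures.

Vorith: 0.189 × 3.47×10^4 Gt = 6.558×10^15 kg; dividing by ρ_w = 1.025 g cm⁻³ = 1025 kg m⁻³ gives 6.398×10^12 m³ of water.
Spread over 3.53×10^14 m² of ocean, Δh = 6.398×10^12 / 3.53×10^14 = 0.0181 m = 18 mm.

≈ 18 mm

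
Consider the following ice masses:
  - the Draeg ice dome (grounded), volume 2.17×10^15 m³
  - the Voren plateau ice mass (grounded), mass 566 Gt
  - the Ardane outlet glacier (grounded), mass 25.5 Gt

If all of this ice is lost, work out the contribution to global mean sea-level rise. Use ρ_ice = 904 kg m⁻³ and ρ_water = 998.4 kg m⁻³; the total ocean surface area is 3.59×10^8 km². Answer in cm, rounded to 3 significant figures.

Draeg: 2.17×10^15 m³ × (904/998.4) = 1.965×10^15 m³ of water.
Voren: 566 Gt = 5.660×10^14 kg; dividing by ρ_w = 998.4 kg m⁻³ gives 5.669×10^11 m³ of water.
Ardane: 25.5 Gt = 2.550×10^13 kg; dividing by ρ_w = 998.4 kg m⁻³ gives 2.554×10^10 m³ of water.
Total added water ≈ 1.965×10^15 m³ over 3.59×10^14 m² → Δh = 5.47 m = 547 cm.

≈ 547 cm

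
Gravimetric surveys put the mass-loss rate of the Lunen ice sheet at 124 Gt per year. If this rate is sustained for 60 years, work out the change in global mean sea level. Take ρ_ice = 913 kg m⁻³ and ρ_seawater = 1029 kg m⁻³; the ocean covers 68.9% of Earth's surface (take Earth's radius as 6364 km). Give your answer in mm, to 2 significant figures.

Total mass lost = 124 Gt/yr × 60 yr = 7440 Gt = 7.440×10^15 kg.
ρ_w = 1029 kg m⁻³, so water volume = 7.440×10^15 / 1029 = 7.230×10^12 m³.
Δh = 7.230×10^12 / 3.51×10^14 = 0.0206 m = 21 mm.

≈ 21 mm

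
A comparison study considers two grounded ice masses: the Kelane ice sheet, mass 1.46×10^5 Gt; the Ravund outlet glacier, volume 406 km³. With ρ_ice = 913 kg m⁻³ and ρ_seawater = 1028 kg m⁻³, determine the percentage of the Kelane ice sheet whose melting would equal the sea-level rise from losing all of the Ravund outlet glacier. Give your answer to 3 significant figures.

≈ 0.254 %

Equal sea-level rise means equal mass of meltwater, i.e. equal mass of ice lost.
Ice mass of Ravund: 3.707×10^14 kg; ice mass of Kelane: 1.460×10^17 kg.
Fraction required = 3.707×10^14 / 1.460×10^17 = 2.54×10^-3 → 0.254 %.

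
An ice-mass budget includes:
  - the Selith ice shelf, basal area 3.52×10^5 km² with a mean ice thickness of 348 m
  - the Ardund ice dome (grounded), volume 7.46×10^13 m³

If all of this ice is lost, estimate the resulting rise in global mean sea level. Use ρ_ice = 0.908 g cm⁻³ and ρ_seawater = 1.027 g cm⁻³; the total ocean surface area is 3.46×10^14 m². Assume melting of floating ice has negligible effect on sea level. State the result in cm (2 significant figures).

≈ 19 cm

The Selith ice shelf is floating and already displaces its own weight of water, so its melt adds essentially nothing to sea level.
Ardund: 7.46×10^13 m³ × (908/1027) = 6.596×10^13 m³ of water.
Total added water ≈ 6.596×10^13 m³ over 3.46×10^14 m² → Δh = 0.191 m = 19 cm.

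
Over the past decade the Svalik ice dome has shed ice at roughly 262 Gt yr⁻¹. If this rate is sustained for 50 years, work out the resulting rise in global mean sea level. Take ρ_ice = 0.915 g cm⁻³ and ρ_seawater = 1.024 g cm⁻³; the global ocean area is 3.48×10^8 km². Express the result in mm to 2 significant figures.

≈ 37 mm

Total mass lost = 262 Gt/yr × 50 yr = 1.310×10^4 Gt = 1.310×10^16 kg.
ρ_w = 1.024 g cm⁻³ = 1024 kg m⁻³, so water volume = 1.310×10^16 / 1024 = 1.279×10^13 m³.
Δh = 1.279×10^13 / 3.48×10^14 = 0.0368 m = 37 mm.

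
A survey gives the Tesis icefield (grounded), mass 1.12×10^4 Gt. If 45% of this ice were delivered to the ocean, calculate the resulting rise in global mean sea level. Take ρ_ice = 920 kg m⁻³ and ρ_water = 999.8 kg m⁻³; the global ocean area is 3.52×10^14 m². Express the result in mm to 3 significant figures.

≈ 14.3 mm

Tesis: 0.45 × 1.12×10^4 Gt = 5.040×10^15 kg; dividing by ρ_w = 999.8 kg m⁻³ gives 5.041×10^12 m³ of water.
Spread over 3.52×10^14 m² of ocean, Δh = 5.041×10^12 / 3.52×10^14 = 0.0143 m = 14.3 mm.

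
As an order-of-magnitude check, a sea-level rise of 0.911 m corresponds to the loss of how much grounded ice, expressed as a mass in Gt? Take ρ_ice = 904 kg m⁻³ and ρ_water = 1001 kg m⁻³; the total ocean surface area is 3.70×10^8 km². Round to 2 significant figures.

≈ 3.4×10^5 Gt

Required water volume = Δh × A = 0.911 m × 3.70×10^14 m² = 3.371×10^14 m³.
ρ_w = 1001 kg m⁻³, so the mass of water = 3.371×10^14 m³ × 1001 kg m⁻³ = 3.374×10^17 kg = 3.4×10^5 Gt (and the same mass of ice, by conservation).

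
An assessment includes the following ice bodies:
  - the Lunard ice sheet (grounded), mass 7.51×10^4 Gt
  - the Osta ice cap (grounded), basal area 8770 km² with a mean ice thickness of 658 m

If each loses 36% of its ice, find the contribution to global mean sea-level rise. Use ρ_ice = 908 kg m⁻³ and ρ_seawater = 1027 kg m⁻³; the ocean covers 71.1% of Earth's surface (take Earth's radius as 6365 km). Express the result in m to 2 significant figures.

≈ 0.078 m

Lunard: 0.36 × 7.51×10^4 Gt = 2.704×10^16 kg; dividing by ρ_w = 1027 kg m⁻³ gives 2.633×10^13 m³ of water.
Osta: ice volume = 8770 km² × 658 m = 5771 km³; 0.36 × 5771 × (908/1027) = 1837 km³ of water.
Total added water ≈ 2.816×10^13 m³ over 3.62×10^14 m² → Δh = 0.0778 m.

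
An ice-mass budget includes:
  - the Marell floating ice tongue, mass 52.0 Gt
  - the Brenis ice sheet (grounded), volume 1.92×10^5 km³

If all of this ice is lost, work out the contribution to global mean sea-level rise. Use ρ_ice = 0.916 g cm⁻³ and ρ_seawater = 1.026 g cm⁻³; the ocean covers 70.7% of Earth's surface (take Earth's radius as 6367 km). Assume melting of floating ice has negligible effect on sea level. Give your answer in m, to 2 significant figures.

The Marell floating ice tongue is floating and already displaces its own weight of water, so its melt adds essentially nothing to sea level.
Brenis: 1.92×10^5 km³ × (916/1026) = 1.714×10^5 km³ of water.
Total added water ≈ 1.714×10^14 m³ over 3.60×10^14 m² → Δh = 0.476 m.

≈ 0.48 m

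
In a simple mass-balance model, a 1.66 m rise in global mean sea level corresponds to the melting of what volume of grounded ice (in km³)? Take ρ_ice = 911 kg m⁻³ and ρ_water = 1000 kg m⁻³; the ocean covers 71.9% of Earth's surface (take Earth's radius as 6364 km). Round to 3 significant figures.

≈ 6.67×10^5 km³

Required water volume = Δh × A = 1.66 m × 3.66×10^14 m² = 6.074×10^14 m³ = 6.074×10^5 km³.
Ice volume = water volume × ρ_w/ρ_ice = 6.074×10^5 × 1000/911 = 6.67×10^5 km³.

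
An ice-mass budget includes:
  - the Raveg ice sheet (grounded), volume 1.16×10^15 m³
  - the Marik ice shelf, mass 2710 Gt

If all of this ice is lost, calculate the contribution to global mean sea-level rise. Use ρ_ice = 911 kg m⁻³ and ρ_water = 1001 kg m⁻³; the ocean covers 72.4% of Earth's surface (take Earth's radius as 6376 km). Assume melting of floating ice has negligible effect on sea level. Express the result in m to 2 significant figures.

≈ 2.9 m

Raveg: 1.16×10^15 m³ × (911/1001) = 1.056×10^15 m³ of water.
The Marik ice shelf is floating and already displaces its own weight of water, so its melt adds essentially nothing to sea level.
Total added water ≈ 1.056×10^15 m³ over 3.70×10^14 m² → Δh = 2.85 m.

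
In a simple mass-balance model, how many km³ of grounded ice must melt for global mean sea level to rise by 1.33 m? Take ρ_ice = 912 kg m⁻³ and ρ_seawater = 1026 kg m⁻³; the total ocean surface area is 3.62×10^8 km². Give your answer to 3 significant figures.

Required water volume = Δh × A = 1.33 m × 3.62×10^14 m² = 4.815×10^14 m³ = 4.815×10^5 km³.
Ice volume = water volume × ρ_w/ρ_ice = 4.815×10^5 × 1026/912 = 5.42×10^5 km³.

≈ 5.42×10^5 km³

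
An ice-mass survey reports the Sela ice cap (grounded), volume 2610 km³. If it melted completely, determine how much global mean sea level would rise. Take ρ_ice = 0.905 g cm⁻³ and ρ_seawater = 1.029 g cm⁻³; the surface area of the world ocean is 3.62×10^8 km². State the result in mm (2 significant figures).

Sela: 2610 km³ × (905/1029) = 2295 km³ of water.
Spread over 3.62×10^14 m² of ocean, Δh = 2.295×10^12 / 3.62×10^14 = 6.34×10^-3 m = 6.3 mm.

≈ 6.3 mm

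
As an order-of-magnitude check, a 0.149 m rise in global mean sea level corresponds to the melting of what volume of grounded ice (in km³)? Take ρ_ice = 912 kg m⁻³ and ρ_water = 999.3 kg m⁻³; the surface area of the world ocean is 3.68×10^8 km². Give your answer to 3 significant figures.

Required water volume = Δh × A = 0.149 m × 3.68×10^14 m² = 5.483×10^13 m³ = 5.483×10^4 km³.
Ice volume = water volume × ρ_w/ρ_ice = 5.483×10^4 × 999.3/912 = 6.01×10^4 km³.

≈ 6.01×10^4 km³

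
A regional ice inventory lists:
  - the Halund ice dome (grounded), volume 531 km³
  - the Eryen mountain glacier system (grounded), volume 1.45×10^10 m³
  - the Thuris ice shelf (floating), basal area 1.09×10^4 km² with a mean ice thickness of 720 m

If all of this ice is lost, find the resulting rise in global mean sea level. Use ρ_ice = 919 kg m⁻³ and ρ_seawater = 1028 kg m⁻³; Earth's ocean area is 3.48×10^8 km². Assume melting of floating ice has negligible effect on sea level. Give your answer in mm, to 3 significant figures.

≈ 1.40 mm

Halund: 531 km³ × (919/1028) = 474.7 km³ of water.
Eryen: 1.45×10^10 m³ × (919/1028) = 1.296×10^10 m³ of water.
The Thuris ice shelf is floating and already displaces its own weight of water, so its melt adds essentially nothing to sea level.
Total added water ≈ 4.877×10^11 m³ over 3.48×10^14 m² → Δh = 1.40×10^-3 m = 1.40 mm.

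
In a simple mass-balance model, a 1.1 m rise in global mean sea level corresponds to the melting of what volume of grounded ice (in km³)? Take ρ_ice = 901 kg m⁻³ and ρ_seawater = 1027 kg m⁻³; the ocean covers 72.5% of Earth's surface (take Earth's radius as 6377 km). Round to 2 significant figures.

Required water volume = Δh × A = 1.1 m × 3.70×10^14 m² = 4.075×10^14 m³ = 4.075×10^5 km³.
Ice volume = water volume × ρ_w/ρ_ice = 4.075×10^5 × 1027/901 = 4.6×10^5 km³.

≈ 4.6×10^5 km³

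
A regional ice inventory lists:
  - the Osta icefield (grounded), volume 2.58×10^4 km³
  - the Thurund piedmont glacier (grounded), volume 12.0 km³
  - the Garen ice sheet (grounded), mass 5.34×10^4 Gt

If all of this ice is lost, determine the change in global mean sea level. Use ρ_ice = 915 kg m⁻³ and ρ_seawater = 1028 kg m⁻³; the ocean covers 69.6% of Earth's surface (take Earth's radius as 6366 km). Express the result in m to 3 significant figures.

Osta: 2.58×10^4 km³ × (915/1028) = 2.296×10^4 km³ of water.
Thurund: 12.0 km³ × (915/1028) = 10.68 km³ of water.
Garen: 5.34×10^4 Gt = 5.340×10^16 kg; dividing by ρ_w = 1028 kg m⁻³ gives 5.195×10^13 m³ of water.
Total added water ≈ 7.492×10^13 m³ over 3.54×10^14 m² → Δh = 0.211 m.

≈ 0.211 m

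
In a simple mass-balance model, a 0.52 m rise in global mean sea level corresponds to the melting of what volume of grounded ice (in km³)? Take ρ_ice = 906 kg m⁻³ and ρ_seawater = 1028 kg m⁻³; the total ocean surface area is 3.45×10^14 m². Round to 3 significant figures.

≈ 2.04×10^5 km³

Required water volume = Δh × A = 0.52 m × 3.45×10^14 m² = 1.794×10^14 m³ = 1.794×10^5 km³.
Ice volume = water volume × ρ_w/ρ_ice = 1.794×10^5 × 1028/906 = 2.04×10^5 km³.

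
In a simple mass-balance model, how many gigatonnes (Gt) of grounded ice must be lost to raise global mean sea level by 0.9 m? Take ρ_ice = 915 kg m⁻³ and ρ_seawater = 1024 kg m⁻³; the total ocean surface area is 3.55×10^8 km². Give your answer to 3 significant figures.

Required water volume = Δh × A = 0.9 m × 3.55×10^14 m² = 3.195×10^14 m³.
ρ_w = 1024 kg m⁻³, so the mass of water = 3.195×10^14 m³ × 1024 kg m⁻³ = 3.272×10^17 kg = 3.27×10^5 Gt (and the same mass of ice, by conservation).

≈ 3.27×10^5 Gt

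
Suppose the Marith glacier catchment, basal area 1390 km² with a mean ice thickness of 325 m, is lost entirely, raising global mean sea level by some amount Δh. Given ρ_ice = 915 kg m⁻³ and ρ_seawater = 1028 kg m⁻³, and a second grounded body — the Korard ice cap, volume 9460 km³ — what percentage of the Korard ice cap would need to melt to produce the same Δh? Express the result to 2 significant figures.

Equal sea-level rise means equal mass of meltwater, i.e. equal mass of ice lost.
Ice mass of Marith: 4.134×10^14 kg; ice mass of Korard: 8.656×10^15 kg.
Fraction required = 4.134×10^14 / 8.656×10^15 = 0.0478 → 4.8 %.

≈ 4.8 %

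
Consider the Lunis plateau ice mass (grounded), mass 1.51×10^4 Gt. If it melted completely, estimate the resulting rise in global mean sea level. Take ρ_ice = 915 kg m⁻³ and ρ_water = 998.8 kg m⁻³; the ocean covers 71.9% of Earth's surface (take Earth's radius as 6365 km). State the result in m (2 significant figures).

≈ 0.041 m

Lunis: 1.51×10^4 Gt = 1.510×10^16 kg; dividing by ρ_w = 998.8 kg m⁻³ gives 1.512×10^13 m³ of water.
Spread over 3.66×10^14 m² of ocean, Δh = 1.512×10^13 / 3.66×10^14 = 0.0413 m.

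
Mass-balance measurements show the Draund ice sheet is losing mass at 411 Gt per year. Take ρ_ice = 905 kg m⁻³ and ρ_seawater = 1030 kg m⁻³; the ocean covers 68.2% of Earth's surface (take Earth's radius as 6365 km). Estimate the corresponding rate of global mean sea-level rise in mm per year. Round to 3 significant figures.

≈ 1.15 mm/yr

ρ_w = 1030 kg m⁻³. Annual water volume added = 411 Gt / ρ_w = 4.110×10^14 kg / 1030 kg m⁻³ = 3.990×10^11 m³.
Δh per year = 3.990×10^11 / 3.47×10^14 = 1.15×10^-3 m = 1.15 mm.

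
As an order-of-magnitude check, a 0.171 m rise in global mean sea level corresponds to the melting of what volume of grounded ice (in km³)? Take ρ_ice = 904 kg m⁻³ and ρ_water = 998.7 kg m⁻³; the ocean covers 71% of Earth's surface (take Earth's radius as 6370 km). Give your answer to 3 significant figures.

Required water volume = Δh × A = 0.171 m × 3.62×10^14 m² = 6.191×10^13 m³ = 6.191×10^4 km³.
Ice volume = water volume × ρ_w/ρ_ice = 6.191×10^4 × 998.7/904 = 6.84×10^4 km³.

≈ 6.84×10^4 km³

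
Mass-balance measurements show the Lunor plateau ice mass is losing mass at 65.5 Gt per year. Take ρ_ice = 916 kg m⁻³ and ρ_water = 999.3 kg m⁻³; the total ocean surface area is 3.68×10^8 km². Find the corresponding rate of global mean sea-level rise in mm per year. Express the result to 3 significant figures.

≈ 0.178 mm/yr

ρ_w = 999.3 kg m⁻³. Annual water volume added = 65.5 Gt / ρ_w = 6.550×10^13 kg / 999.3 kg m⁻³ = 6.555×10^10 m³.
Δh per year = 6.555×10^10 / 3.68×10^14 = 1.78×10^-4 m = 0.178 mm.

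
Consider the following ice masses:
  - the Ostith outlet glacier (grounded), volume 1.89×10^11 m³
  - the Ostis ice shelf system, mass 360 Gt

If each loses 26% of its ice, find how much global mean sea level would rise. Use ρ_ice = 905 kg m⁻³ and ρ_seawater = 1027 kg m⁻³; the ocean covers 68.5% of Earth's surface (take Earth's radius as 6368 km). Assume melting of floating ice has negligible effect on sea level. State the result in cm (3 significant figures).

Ostith: 0.26 × 1.89×10^11 m³ × (905/1027) = 4.330×10^10 m³ of water.
The Ostis ice shelf system is floating and already displaces its own weight of water, so its melt adds essentially nothing to sea level.
Total added water ≈ 4.330×10^10 m³ over 3.49×10^14 m² → Δh = 1.24×10^-4 m = 0.0124 cm.

≈ 0.0124 cm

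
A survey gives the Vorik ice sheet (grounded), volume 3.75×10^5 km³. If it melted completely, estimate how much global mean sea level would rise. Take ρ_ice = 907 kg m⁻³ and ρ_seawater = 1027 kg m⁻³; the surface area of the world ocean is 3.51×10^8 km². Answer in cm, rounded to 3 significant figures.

≈ 94.4 cm

Vorik: 3.75×10^5 km³ × (907/1027) = 3.312×10^5 km³ of water.
Spread over 3.51×10^14 m² of ocean, Δh = 3.312×10^14 / 3.51×10^14 = 0.944 m = 94.4 cm.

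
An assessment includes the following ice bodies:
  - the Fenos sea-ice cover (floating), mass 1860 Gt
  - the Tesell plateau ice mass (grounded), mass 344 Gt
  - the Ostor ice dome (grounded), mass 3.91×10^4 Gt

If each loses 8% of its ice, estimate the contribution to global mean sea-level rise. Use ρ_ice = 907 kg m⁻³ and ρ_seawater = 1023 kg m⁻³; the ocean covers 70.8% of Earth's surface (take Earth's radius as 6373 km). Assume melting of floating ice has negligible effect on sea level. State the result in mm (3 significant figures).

The Fenos sea-ice cover is floating and already displaces its own weight of water, so its melt adds essentially nothing to sea level.
Tesell: 0.08 × 344 Gt = 2.752×10^13 kg; dividing by ρ_w = 1023 kg m⁻³ gives 2.690×10^10 m³ of water.
Ostor: 0.08 × 3.91×10^4 Gt = 3.128×10^15 kg; dividing by ρ_w = 1023 kg m⁻³ gives 3.058×10^12 m³ of water.
Total added water ≈ 3.085×10^12 m³ over 3.61×10^14 m² → Δh = 8.54×10^-3 m = 8.54 mm.

≈ 8.54 mm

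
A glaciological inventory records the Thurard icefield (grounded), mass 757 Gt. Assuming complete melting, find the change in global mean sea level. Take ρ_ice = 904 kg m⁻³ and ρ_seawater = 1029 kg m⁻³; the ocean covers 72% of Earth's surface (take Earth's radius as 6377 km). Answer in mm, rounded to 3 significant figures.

≈ 2.00 mm

Thurard: 757 Gt = 7.570×10^14 kg; dividing by ρ_w = 1029 kg m⁻³ gives 7.357×10^11 m³ of water.
Spread over 3.68×10^14 m² of ocean, Δh = 7.357×10^11 / 3.68×10^14 = 2.00×10^-3 m = 2.00 mm.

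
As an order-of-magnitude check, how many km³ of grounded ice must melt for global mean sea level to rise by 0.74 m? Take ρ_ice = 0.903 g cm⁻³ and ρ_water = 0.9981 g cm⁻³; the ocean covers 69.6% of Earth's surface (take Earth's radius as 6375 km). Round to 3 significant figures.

Required water volume = Δh × A = 0.74 m × 3.55×10^14 m² = 2.630×10^14 m³ = 2.630×10^5 km³.
Ice volume = water volume × ρ_w/ρ_ice = 2.630×10^5 × 998.1/903 = 2.91×10^5 km³.

≈ 2.91×10^5 km³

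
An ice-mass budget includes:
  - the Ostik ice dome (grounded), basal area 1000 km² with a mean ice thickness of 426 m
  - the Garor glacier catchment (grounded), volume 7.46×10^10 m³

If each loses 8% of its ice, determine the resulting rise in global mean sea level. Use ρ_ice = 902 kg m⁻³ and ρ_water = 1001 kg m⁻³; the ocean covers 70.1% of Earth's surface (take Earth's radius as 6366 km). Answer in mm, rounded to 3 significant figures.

Ostik: ice volume = 1000 km² × 426 m = 426.0 km³; 0.08 × 426.0 × (902/1001) = 30.71 km³ of water.
Garor: 0.08 × 7.46×10^10 m³ × (902/1001) = 5.378×10^9 m³ of water.
Total added water ≈ 3.609×10^10 m³ over 3.57×10^14 m² → Δh = 1.01×10^-4 m = 0.101 mm.

≈ 0.101 mm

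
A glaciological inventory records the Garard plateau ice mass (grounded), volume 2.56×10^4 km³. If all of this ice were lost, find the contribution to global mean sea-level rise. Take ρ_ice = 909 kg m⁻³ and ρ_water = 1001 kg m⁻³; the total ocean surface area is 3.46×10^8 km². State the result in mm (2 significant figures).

≈ 67 mm

Garard: 2.56×10^4 km³ × (909/1001) = 2.325×10^4 km³ of water.
Spread over 3.46×10^14 m² of ocean, Δh = 2.325×10^13 / 3.46×10^14 = 0.0672 m = 67 mm.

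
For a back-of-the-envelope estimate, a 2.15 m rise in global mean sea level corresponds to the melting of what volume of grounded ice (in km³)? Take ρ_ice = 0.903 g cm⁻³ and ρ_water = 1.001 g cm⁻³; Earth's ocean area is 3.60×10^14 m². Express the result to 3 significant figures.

Required water volume = Δh × A = 2.15 m × 3.60×10^14 m² = 7.740×10^14 m³ = 7.740×10^5 km³.
Ice volume = water volume × ρ_w/ρ_ice = 7.740×10^5 × 1001/903 = 8.58×10^5 km³.

≈ 8.58×10^5 km³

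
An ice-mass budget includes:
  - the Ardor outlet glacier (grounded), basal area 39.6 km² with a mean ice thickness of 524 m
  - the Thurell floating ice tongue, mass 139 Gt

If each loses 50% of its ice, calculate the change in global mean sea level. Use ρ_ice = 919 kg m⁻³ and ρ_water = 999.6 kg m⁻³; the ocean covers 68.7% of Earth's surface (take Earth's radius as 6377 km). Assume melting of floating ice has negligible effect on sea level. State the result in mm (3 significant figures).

≈ 0.0272 mm

Ardor: ice volume = 39.6 km² × 524 m = 20.75 km³; 0.5 × 20.75 × (919/999.6) = 9.539 km³ of water.
The Thurell floating ice tongue is floating and already displaces its own weight of water, so its melt adds essentially nothing to sea level.
Total added water ≈ 9.539×10^9 m³ over 3.51×10^14 m² → Δh = 2.72×10^-5 m = 0.0272 mm.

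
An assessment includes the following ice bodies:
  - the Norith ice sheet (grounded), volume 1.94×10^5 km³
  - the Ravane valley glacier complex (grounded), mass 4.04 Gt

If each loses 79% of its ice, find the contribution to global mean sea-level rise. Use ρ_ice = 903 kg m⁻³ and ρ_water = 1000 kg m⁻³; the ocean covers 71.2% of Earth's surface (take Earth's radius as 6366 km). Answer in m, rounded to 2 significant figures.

Norith: 0.79 × 1.94×10^5 km³ × (903/1000) = 1.384×10^5 km³ of water.
Ravane: 0.79 × 4.04 Gt = 3.192×10^12 kg; dividing by ρ_w = 1000 kg m⁻³ gives 3.192×10^9 m³ of water.
Total added water ≈ 1.384×10^14 m³ over 3.63×10^14 m² → Δh = 0.382 m.

≈ 0.38 m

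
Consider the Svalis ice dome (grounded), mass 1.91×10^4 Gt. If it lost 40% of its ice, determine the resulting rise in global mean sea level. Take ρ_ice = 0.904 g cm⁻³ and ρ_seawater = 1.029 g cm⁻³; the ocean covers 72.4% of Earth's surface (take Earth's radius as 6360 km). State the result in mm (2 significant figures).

≈ 20 mm

Svalis: 0.4 × 1.91×10^4 Gt = 7.640×10^15 kg; dividing by ρ_w = 1.029 g cm⁻³ = 1029 kg m⁻³ gives 7.425×10^12 m³ of water.
Spread over 3.68×10^14 m² of ocean, Δh = 7.425×10^12 / 3.68×10^14 = 0.0202 m = 20 mm.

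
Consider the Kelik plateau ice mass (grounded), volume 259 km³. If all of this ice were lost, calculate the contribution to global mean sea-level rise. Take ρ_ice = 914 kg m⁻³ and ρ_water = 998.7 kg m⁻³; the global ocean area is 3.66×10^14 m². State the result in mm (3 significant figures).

≈ 0.648 mm

Kelik: 259 km³ × (914/998.7) = 237.0 km³ of water.
Spread over 3.66×10^14 m² of ocean, Δh = 2.370×10^11 / 3.66×10^14 = 6.48×10^-4 m = 0.648 mm.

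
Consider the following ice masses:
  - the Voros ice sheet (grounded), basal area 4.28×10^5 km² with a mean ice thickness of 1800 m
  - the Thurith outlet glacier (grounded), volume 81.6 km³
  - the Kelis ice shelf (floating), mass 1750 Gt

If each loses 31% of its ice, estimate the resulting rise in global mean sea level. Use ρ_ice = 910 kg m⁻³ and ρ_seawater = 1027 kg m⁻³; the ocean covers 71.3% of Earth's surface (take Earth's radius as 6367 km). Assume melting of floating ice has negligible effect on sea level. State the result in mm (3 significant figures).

Voros: ice volume = 4.28×10^5 km² × 1800 m = 7.704×10^5 km³; 0.31 × 7.704×10^5 × (910/1027) = 2.116×10^5 km³ of water.
Thurith: 0.31 × 81.6 km³ × (910/1027) = 22.41 km³ of water.
The Kelis ice shelf is floating and already displaces its own weight of water, so its melt adds essentially nothing to sea level.
Total added water ≈ 2.116×10^14 m³ over 3.63×10^14 m² → Δh = 0.583 m = 583 mm.

≈ 583 mm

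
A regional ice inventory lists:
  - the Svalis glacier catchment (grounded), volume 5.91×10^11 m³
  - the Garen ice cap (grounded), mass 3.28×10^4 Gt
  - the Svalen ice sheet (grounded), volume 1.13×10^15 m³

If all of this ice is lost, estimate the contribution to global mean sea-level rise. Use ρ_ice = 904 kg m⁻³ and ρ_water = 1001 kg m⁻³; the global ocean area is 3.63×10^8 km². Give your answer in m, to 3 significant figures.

Svalis: 5.91×10^11 m³ × (904/1001) = 5.337×10^11 m³ of water.
Garen: 3.28×10^4 Gt = 3.280×10^16 kg; dividing by ρ_w = 1001 kg m⁻³ gives 3.277×10^13 m³ of water.
Svalen: 1.13×10^15 m³ × (904/1001) = 1.020×10^15 m³ of water.
Total added water ≈ 1.054×10^15 m³ over 3.63×10^14 m² → Δh = 2.90 m.

≈ 2.90 m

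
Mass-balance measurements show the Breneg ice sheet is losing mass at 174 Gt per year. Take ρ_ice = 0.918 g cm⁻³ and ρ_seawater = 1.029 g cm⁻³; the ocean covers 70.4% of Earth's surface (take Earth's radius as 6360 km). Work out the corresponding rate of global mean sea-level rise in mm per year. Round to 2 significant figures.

≈ 0.47 mm/yr

ρ_w = 1.029 g cm⁻³ = 1029 kg m⁻³. Annual water volume added = 174 Gt / ρ_w = 1.740×10^14 kg / 1029 kg m⁻³ = 1.691×10^11 m³.
Δh per year = 1.691×10^11 / 3.58×10^14 = 4.73×10^-4 m = 0.47 mm.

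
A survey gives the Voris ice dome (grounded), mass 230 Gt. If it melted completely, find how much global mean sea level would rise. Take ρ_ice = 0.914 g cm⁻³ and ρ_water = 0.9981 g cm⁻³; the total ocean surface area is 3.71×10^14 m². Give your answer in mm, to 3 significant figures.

Voris: 230 Gt = 2.300×10^14 kg; dividing by ρ_w = 0.9981 g cm⁻³ = 998.1 kg m⁻³ gives 2.304×10^11 m³ of water.
Spread over 3.71×10^14 m² of ocean, Δh = 2.304×10^11 / 3.71×10^14 = 6.21×10^-4 m = 0.621 mm.

≈ 0.621 mm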